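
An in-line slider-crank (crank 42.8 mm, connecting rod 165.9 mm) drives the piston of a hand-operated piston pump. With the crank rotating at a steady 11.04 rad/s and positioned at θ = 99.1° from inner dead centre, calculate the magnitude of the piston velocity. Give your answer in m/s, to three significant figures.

0.447

ω = 11.04 rad/s
For an in-line slider-crank, x = r cosθ + √(L² − r² sin²θ), so v = −rω sinθ·[1 + r cosθ/√(L² − r² sin²θ)].
With r = 0.0428 m, L = 0.1659 m, θ = 99.1°: √(L² − r² sin²θ) = 0.16043 m.
v = −0.0428·11.04·0.98741·[1 + 0.0428·-0.15816/0.16043] = -0.44688 m/s.
|v| = 0.44688 m/s.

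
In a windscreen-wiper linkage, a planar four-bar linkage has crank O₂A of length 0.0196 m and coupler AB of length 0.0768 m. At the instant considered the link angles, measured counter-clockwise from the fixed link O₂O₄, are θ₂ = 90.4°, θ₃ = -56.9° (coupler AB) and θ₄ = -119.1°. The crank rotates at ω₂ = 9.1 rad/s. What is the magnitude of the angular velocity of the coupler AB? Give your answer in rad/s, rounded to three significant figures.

ω₂ = 9.1 rad/s
Differentiating the loop-closure r₂e^{iθ₂}+r₃e^{iθ₃}=r₁+r₄e^{iθ₄} gives r₂ω₂e^{iθ₂}+r₃ω₃e^{iθ₃}=r₄ω₄e^{iθ₄}.
Eliminating the other unknown: ω₃ = r₂ω₂ sin(θ₄−θ₂) / [r₃ sin(θ₃−θ₄)].
Numerator sine = +0.49242; denominator sine = +0.88458.
Result = 0.0196·9.1·(+0.49242) / (0.0768·(+0.88458)) = +1.2928 rad/s; magnitude 1.2928 rad/s.

1.29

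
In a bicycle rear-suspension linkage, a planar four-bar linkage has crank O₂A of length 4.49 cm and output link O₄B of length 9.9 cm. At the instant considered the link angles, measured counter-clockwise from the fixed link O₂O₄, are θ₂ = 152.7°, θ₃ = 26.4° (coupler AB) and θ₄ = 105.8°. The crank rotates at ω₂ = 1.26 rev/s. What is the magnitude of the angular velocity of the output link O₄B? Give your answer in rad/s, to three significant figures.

2.94

ω₂ = 7.917 rad/s (from 1.26 rev/s).
Differentiating the loop-closure r₂e^{iθ₂}+r₃e^{iθ₃}=r₁+r₄e^{iθ₄} gives r₂ω₂e^{iθ₂}+r₃ω₃e^{iθ₃}=r₄ω₄e^{iθ₄}.
Eliminating the other unknown: ω₄ = r₂ω₂ sin(θ₂−θ₃) / [r₄ sin(θ₄−θ₃)].
Numerator sine = +0.80593; denominator sine = +0.98294.
Result = 0.0449·7.917·(+0.80593) / (0.099·(+0.98294)) = +2.944 rad/s; magnitude 2.944 rad/s.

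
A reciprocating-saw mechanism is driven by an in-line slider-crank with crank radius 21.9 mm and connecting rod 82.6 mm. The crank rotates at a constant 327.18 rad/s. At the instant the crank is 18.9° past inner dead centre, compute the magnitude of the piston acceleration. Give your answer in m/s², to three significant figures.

ω = 327.2 rad/s
x(θ) = r cosθ + √(L² − r² sin²θ); with ω constant, a = ω²·d²x/dθ².
d²x/dθ² = −r cosθ − r²(cos2θ)/√u − r⁴ sin²2θ/(4u^{3/2}),  u = L² − r² sin²θ = 0.00677244 m².
Substituting r = 0.0219 m, L = 0.0826 m, θ = 18.9°: d²x/dθ² = -0.025363 m.
a = ω²·d²x/dθ² = (327.2)²·(-0.025363) = -2715 m/s²;  |a| = 2715 m/s².

2720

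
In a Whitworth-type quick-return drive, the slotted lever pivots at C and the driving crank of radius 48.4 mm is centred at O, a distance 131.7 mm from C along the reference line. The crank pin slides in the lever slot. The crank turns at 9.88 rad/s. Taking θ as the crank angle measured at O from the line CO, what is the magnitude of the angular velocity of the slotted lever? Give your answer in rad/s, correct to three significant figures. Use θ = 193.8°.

5.20

ω = 9.88 rad/s
Crank pin A relative to C: A = (d + r cosθ, r sinθ); lever angle φ = atan2(r sinθ, d + r cosθ).
Differentiating tanφ: φ̇ = rω(d cosθ + r)/(d² + r² + 2dr cosθ).
d² + r² + 2dr cosθ = |CA|² = 0.00730689 m²;  d cosθ + r = -0.079498 m.
|ω_lever| = |0.0484·9.88·-0.079498| / 0.00730689 = 5.2027 rad/s.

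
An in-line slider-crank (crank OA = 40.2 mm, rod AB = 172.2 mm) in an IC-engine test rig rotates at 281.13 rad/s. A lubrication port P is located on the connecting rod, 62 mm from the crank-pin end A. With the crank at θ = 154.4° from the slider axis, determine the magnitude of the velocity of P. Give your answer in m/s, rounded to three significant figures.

7.93

ω = 281.1 rad/s.  Crank-pin speed |V_A| = rω = 11.301 m/s, perpendicular to OA.
Rod angle: sinφ = −(r/L) sinθ ⇒ φ = -5.789°; ω_rod = −rω cosθ/√(L²−r²sin²θ) = +59.49 rad/s.
V_P = V_A + ω_rod × AP, with AP = 0.062 m along the rod.
Components: V_Px = −rω sinθ − a·ω_rod·sinφ = -4.5111 m/s;  V_Py = rω cosθ + a·ω_rod·cosφ = -6.5224 m/s.
|V_P| = √(V_Px² + V_Py²) = 7.9305 m/s.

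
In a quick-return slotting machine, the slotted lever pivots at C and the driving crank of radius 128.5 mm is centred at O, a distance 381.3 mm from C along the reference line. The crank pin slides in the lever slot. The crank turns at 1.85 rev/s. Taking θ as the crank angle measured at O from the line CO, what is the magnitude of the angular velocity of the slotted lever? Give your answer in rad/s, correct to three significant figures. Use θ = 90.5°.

1.16

ω = 11.62 rad/s (from 1.85 rev/s).
Crank pin A relative to C: A = (d + r cosθ, r sinθ); lever angle φ = atan2(r sinθ, d + r cosθ).
Differentiating tanφ: φ̇ = rω(d cosθ + r)/(d² + r² + 2dr cosθ).
d² + r² + 2dr cosθ = |CA|² = 0.161047 m²;  d cosθ + r = +0.12517 m.
|ω_lever| = |0.1285·11.62·+0.12517| / 0.161047 = 1.1609 rad/s.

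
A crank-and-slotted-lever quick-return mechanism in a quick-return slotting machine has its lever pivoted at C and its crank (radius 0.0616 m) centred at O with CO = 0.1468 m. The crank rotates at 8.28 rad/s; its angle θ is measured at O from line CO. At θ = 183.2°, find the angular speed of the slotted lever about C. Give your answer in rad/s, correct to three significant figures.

ω = 8.28 rad/s
Crank pin A relative to C: A = (d + r cosθ, r sinθ); lever angle φ = atan2(r sinθ, d + r cosθ).
Differentiating tanφ: φ̇ = rω(d cosθ + r)/(d² + r² + 2dr cosθ).
d² + r² + 2dr cosθ = |CA|² = 0.00728724 m²;  d cosθ + r = -0.084971 m.
|ω_lever| = |0.0616·8.28·-0.084971| / 0.00728724 = 5.9473 rad/s.

5.95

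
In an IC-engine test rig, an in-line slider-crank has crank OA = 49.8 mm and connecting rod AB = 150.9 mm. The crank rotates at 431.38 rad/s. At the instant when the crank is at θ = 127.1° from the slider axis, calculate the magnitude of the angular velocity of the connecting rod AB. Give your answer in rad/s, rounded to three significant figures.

ω = 431.4 rad/s
The rod makes angle φ with the slider axis where L sinφ = r sinθ; differentiating, L cosφ·φ̇ = r ω cosθ.
L cosφ = √(L² − r² sin²θ) = 0.14558 m.
|ω_rod| = r ω |cosθ| / √(L² − r² sin²θ) = 0.0498·431.4·0.60321/0.14558 = 89.014 rad/s.

89.0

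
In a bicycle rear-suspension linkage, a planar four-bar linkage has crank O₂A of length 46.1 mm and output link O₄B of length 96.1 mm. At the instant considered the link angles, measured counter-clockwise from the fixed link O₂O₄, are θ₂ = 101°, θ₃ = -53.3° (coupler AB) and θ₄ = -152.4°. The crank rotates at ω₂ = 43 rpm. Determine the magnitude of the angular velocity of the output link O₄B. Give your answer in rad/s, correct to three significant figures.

0.949

ω₂ = 4.503 rad/s (from 43 rpm).
Differentiating the loop-closure r₂e^{iθ₂}+r₃e^{iθ₃}=r₁+r₄e^{iθ₄} gives r₂ω₂e^{iθ₂}+r₃ω₃e^{iθ₃}=r₄ω₄e^{iθ₄}.
Eliminating the other unknown: ω₄ = r₂ω₂ sin(θ₂−θ₃) / [r₄ sin(θ₄−θ₃)].
Numerator sine = +0.43366; denominator sine = -0.98741.
Result = 0.0461·4.503·(+0.43366) / (0.0961·(-0.98741)) = -0.94869 rad/s; magnitude 0.94869 rad/s.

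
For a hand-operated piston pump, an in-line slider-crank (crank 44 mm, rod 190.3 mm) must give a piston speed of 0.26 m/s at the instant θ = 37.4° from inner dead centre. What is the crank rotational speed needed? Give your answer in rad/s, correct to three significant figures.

For an in-line slider-crank, |v_piston| = rω|sinθ|·[1 + r cosθ/√(L² − r² sin²θ)].
With r = 0.044 m, L = 0.1903 m, θ = 37.4°: the bracketed kinematic factor |dx/dθ| = 0.031682 m.
ω = v/|dx/dθ| = 0.26/0.031682 = 8.2064 rad/s.

8.21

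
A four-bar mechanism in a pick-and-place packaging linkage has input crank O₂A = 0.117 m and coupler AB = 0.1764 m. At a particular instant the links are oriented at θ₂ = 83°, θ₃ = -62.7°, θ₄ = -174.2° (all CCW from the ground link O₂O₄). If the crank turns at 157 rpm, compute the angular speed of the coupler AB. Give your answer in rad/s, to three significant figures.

11.4

ω₂ = 16.44 rad/s (from 157 rpm).
Differentiating the loop-closure r₂e^{iθ₂}+r₃e^{iθ₃}=r₁+r₄e^{iθ₄} gives r₂ω₂e^{iθ₂}+r₃ω₃e^{iθ₃}=r₄ω₄e^{iθ₄}.
Eliminating the other unknown: ω₃ = r₂ω₂ sin(θ₄−θ₂) / [r₃ sin(θ₃−θ₄)].
Numerator sine = +0.97515; denominator sine = +0.93042.
Result = 0.117·16.44·(+0.97515) / (0.1764·(+0.93042)) = +11.429 rad/s; magnitude 11.429 rad/s.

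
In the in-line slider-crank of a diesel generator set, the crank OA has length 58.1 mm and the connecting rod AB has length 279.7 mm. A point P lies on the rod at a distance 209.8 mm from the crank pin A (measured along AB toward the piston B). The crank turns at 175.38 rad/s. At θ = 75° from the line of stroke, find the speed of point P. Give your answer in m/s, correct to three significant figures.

ω = 175.4 rad/s.  Crank-pin speed |V_A| = rω = 10.19 m/s, perpendicular to OA.
Rod angle: sinφ = −(r/L) sinθ ⇒ φ = -11.575°; ω_rod = −rω cosθ/√(L²−r²sin²θ) = -9.6246 rad/s.
V_P = V_A + ω_rod × AP, with AP = 0.2098 m along the rod.
Components: V_Px = −rω sinθ − a·ω_rod·sinφ = -10.248 m/s;  V_Py = rω cosθ + a·ω_rod·cosφ = +0.65908 m/s.
|V_P| = √(V_Px² + V_Py²) = 10.269 m/s.

10.3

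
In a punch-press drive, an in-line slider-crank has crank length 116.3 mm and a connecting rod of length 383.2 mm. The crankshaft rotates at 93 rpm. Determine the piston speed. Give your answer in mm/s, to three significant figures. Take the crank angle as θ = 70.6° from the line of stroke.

1180

ω = 2π·93/60 = 9.739 rad/s
For an in-line slider-crank, x = r cosθ + √(L² − r² sin²θ), so v = −rω sinθ·[1 + r cosθ/√(L² − r² sin²θ)].
With r = 0.1163 m, L = 0.3832 m, θ = 70.6°: √(L² − r² sin²θ) = 0.36716 m.
v = −0.1163·9.739·0.94322·[1 + 0.1163·0.33216/0.36716] = -1.1807 m/s.
|v| = 1.1807 m/s = 1180.7 mm/s.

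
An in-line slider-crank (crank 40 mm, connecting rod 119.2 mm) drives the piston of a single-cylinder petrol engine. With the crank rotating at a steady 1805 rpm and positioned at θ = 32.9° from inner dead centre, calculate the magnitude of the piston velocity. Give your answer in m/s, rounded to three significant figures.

5.28

ω = 2π·1805/60 = 189 rad/s
For an in-line slider-crank, x = r cosθ + √(L² − r² sin²θ), so v = −rω sinθ·[1 + r cosθ/√(L² − r² sin²θ)].
With r = 0.04 m, L = 0.1192 m, θ = 32.9°: √(L² − r² sin²θ) = 0.1172 m.
v = −0.04·189·0.54317·[1 + 0.04·0.83962/0.1172] = -5.2836 m/s.
|v| = 5.2836 m/s.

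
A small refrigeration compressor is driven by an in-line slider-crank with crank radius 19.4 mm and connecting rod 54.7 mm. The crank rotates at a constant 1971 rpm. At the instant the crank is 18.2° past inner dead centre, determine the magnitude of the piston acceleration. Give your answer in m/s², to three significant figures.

1030

ω = 2π·1971/60 = 206.4 rad/s
x(θ) = r cosθ + √(L² − r² sin²θ); with ω constant, a = ω²·d²x/dθ².
d²x/dθ² = −r cosθ − r²(cos2θ)/√u − r⁴ sin²2θ/(4u^{3/2}),  u = L² − r² sin²θ = 0.00295537 m².
Substituting r = 0.0194 m, L = 0.0547 m, θ = 18.2°: d²x/dθ² = -0.024079 m.
a = ω²·d²x/dθ² = (206.4)²·(-0.024079) = -1025.8 m/s²;  |a| = 1025.8 m/s².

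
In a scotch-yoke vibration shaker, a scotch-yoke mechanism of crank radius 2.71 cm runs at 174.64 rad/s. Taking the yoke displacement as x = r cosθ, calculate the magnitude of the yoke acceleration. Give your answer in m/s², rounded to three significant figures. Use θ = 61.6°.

393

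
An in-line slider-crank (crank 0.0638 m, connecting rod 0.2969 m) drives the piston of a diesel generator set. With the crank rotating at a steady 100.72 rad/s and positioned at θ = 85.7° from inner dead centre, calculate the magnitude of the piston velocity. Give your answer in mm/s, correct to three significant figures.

ω = 100.7 rad/s
For an in-line slider-crank, x = r cosθ + √(L² − r² sin²θ), so v = −rω sinθ·[1 + r cosθ/√(L² − r² sin²θ)].
With r = 0.0638 m, L = 0.2969 m, θ = 85.7°: √(L² − r² sin²θ) = 0.29 m.
v = −0.0638·100.7·0.99719·[1 + 0.0638·0.07498/0.29] = -6.5135 m/s.
|v| = 6.5135 m/s = 6513.5 mm/s.

6510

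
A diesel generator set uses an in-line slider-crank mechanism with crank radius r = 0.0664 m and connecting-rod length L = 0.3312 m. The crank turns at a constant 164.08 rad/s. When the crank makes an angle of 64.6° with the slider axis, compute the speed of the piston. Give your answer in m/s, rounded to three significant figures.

ω = 164.1 rad/s
For an in-line slider-crank, x = r cosθ + √(L² − r² sin²θ), so v = −rω sinθ·[1 + r cosθ/√(L² − r² sin²θ)].
With r = 0.0664 m, L = 0.3312 m, θ = 64.6°: √(L² − r² sin²θ) = 0.32572 m.
v = −0.0664·164.1·0.90334·[1 + 0.0664·0.42894/0.32572] = -10.702 m/s.
|v| = 10.702 m/s.

10.7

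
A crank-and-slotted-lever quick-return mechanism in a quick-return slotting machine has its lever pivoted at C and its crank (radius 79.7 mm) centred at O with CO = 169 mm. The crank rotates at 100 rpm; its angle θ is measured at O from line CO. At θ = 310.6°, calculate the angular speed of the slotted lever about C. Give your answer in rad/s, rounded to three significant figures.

3.02

ω = 10.47 rad/s (from 100 rpm).
Crank pin A relative to C: A = (d + r cosθ, r sinθ); lever angle φ = atan2(r sinθ, d + r cosθ).
Differentiating tanφ: φ̇ = rω(d cosθ + r)/(d² + r² + 2dr cosθ).
d² + r² + 2dr cosθ = |CA|² = 0.052444 m²;  d cosθ + r = +0.18968 m.
|ω_lever| = |0.0797·10.47·+0.18968| / 0.052444 = 3.0187 rad/s.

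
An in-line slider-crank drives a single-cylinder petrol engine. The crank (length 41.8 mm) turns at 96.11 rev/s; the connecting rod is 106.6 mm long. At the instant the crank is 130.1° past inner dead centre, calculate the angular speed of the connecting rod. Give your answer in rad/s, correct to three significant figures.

160

ω = 603.9 rad/s (converted from 96.11 rev/s).
The rod makes angle φ with the slider axis where L sinφ = r sinθ; differentiating, L cosφ·φ̇ = r ω cosθ.
L cosφ = √(L² − r² sin²θ) = 0.10169 m.
|ω_rod| = r ω |cosθ| / √(L² − r² sin²θ) = 0.0418·603.9·0.64412/0.10169 = 159.88 rad/s.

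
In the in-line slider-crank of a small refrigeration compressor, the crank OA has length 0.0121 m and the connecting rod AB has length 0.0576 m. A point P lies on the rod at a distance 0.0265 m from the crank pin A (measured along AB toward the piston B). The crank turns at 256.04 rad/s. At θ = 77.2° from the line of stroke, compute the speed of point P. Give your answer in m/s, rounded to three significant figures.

ω = 256 rad/s.  Crank-pin speed |V_A| = rω = 3.0981 m/s, perpendicular to OA.
Rod angle: sinφ = −(r/L) sinθ ⇒ φ = -11.821°; ω_rod = −rω cosθ/√(L²−r²sin²θ) = -12.174 rad/s.
V_P = V_A + ω_rod × AP, with AP = 0.0265 m along the rod.
Components: V_Px = −rω sinθ − a·ω_rod·sinφ = -3.0872 m/s;  V_Py = rω cosθ + a·ω_rod·cosφ = +0.3706 m/s.
|V_P| = √(V_Px² + V_Py²) = 3.1093 m/s.

3.11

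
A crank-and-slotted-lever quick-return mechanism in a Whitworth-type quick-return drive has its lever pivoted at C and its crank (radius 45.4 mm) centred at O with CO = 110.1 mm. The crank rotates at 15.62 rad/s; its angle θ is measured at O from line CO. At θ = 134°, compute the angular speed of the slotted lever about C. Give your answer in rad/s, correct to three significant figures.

3.05

ω = 15.62 rad/s
Crank pin A relative to C: A = (d + r cosθ, r sinθ); lever angle φ = atan2(r sinθ, d + r cosθ).
Differentiating tanφ: φ̇ = rω(d cosθ + r)/(d² + r² + 2dr cosθ).
d² + r² + 2dr cosθ = |CA|² = 0.00723861 m²;  d cosθ + r = -0.031082 m.
|ω_lever| = |0.0454·15.62·-0.031082| / 0.00723861 = 3.045 rad/s.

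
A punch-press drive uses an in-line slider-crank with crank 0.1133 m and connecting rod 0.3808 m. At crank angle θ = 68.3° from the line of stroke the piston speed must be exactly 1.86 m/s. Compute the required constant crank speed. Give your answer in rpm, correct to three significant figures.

For an in-line slider-crank, |v_piston| = rω|sinθ|·[1 + r cosθ/√(L² − r² sin²θ)].
With r = 0.1133 m, L = 0.3808 m, θ = 68.3°: the bracketed kinematic factor |dx/dθ| = 0.11732 m.
ω = v/|dx/dθ| = 1.86/0.11732 = 15.854 rad/s.
N = 60ω/(2π) = 151.39 rpm.

151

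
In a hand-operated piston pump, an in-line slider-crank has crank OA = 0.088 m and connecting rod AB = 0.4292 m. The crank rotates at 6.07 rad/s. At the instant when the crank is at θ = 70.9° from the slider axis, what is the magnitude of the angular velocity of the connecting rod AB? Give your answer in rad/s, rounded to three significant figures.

0.415

ω = 6.07 rad/s
The rod makes angle φ with the slider axis where L sinφ = r sinθ; differentiating, L cosφ·φ̇ = r ω cosθ.
L cosφ = √(L² − r² sin²θ) = 0.42107 m.
|ω_rod| = r ω |cosθ| / √(L² − r² sin²θ) = 0.088·6.07·0.32722/0.42107 = 0.4151 rad/s.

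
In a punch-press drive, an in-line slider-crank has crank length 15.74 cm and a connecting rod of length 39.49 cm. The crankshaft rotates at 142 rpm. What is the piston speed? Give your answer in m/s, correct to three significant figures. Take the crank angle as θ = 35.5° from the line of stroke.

1.81

ω = 2π·142/60 = 14.87 rad/s
For an in-line slider-crank, x = r cosθ + √(L² − r² sin²θ), so v = −rω sinθ·[1 + r cosθ/√(L² − r² sin²θ)].
With r = 0.1574 m, L = 0.3949 m, θ = 35.5°: √(L² − r² sin²θ) = 0.38418 m.
v = −0.1574·14.87·0.58070·[1 + 0.1574·0.81412/0.38418] = -1.8125 m/s.
|v| = 1.8125 m/s.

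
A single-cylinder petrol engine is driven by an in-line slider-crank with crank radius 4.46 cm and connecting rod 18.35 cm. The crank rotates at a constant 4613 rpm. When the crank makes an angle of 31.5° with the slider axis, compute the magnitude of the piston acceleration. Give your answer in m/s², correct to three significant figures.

ω = 2π·4613/60 = 483.1 rad/s
x(θ) = r cosθ + √(L² − r² sin²θ); with ω constant, a = ω²·d²x/dθ².
d²x/dθ² = −r cosθ − r²(cos2θ)/√u − r⁴ sin²2θ/(4u^{3/2}),  u = L² − r² sin²θ = 0.0331292 m².
Substituting r = 0.0446 m, L = 0.1835 m, θ = 31.5°: d²x/dθ² = -0.043119 m.
a = ω²·d²x/dθ² = (483.1)²·(-0.043119) = -10062 m/s²;  |a| = 10062 m/s².

10100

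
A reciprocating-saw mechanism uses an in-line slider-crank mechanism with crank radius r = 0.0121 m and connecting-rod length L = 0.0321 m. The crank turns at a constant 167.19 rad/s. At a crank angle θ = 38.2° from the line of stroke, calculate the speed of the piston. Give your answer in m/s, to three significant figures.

ω = 167.2 rad/s
For an in-line slider-crank, x = r cosθ + √(L² − r² sin²θ), so v = −rω sinθ·[1 + r cosθ/√(L² − r² sin²θ)].
With r = 0.0121 m, L = 0.0321 m, θ = 38.2°: √(L² − r² sin²θ) = 0.031216 m.
v = −0.0121·167.2·0.61841·[1 + 0.0121·0.78586/0.031216] = -1.6321 m/s.
|v| = 1.6321 m/s.

1.63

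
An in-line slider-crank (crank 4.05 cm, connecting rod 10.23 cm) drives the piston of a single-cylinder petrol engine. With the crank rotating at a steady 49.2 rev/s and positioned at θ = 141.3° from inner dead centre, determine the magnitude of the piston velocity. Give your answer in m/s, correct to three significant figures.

5.33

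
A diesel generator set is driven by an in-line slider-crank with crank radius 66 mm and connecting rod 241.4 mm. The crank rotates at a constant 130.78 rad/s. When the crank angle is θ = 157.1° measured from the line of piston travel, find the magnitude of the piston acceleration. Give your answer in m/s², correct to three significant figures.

ω = 130.8 rad/s
x(θ) = r cosθ + √(L² − r² sin²θ); with ω constant, a = ω²·d²x/dθ².
d²x/dθ² = −r cosθ − r²(cos2θ)/√u − r⁴ sin²2θ/(4u^{3/2}),  u = L² − r² sin²θ = 0.0576144 m².
Substituting r = 0.066 m, L = 0.2414 m, θ = 157.1°: d²x/dθ² = +0.04797 m.
a = ω²·d²x/dθ² = (130.8)²·(+0.04797) = +820.45 m/s²;  |a| = 820.45 m/s².

820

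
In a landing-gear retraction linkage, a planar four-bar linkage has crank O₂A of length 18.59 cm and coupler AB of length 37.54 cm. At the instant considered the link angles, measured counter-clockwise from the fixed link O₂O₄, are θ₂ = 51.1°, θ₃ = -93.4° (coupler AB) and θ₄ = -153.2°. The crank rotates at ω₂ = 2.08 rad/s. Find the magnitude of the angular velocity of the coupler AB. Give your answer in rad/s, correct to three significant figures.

0.490

ω₂ = 2.08 rad/s
Differentiating the loop-closure r₂e^{iθ₂}+r₃e^{iθ₃}=r₁+r₄e^{iθ₄} gives r₂ω₂e^{iθ₂}+r₃ω₃e^{iθ₃}=r₄ω₄e^{iθ₄}.
Eliminating the other unknown: ω₃ = r₂ω₂ sin(θ₄−θ₂) / [r₃ sin(θ₃−θ₄)].
Numerator sine = +0.41151; denominator sine = +0.86427.
Result = 0.1859·2.08·(+0.41151) / (0.3754·(+0.86427)) = +0.49044 rad/s; magnitude 0.49044 rad/s.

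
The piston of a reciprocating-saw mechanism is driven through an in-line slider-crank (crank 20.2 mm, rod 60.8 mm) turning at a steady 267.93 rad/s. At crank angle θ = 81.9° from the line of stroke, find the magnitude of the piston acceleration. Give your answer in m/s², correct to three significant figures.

284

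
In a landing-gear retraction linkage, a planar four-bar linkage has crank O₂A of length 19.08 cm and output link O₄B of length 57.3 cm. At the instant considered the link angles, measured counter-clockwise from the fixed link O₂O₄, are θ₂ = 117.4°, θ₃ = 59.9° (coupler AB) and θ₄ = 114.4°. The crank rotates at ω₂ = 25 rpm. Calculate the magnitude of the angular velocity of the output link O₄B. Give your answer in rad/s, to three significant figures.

0.903

ω₂ = 2.618 rad/s (from 25 rpm).
Differentiating the loop-closure r₂e^{iθ₂}+r₃e^{iθ₃}=r₁+r₄e^{iθ₄} gives r₂ω₂e^{iθ₂}+r₃ω₃e^{iθ₃}=r₄ω₄e^{iθ₄}.
Eliminating the other unknown: ω₄ = r₂ω₂ sin(θ₂−θ₃) / [r₄ sin(θ₄−θ₃)].
Numerator sine = +0.84339; denominator sine = +0.81412.
Result = 0.1908·2.618·(+0.84339) / (0.573·(+0.81412)) = +0.9031 rad/s; magnitude 0.9031 rad/s.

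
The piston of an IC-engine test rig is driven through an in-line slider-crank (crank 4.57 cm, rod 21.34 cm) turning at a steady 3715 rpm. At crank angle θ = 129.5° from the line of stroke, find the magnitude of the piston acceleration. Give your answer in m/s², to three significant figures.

4670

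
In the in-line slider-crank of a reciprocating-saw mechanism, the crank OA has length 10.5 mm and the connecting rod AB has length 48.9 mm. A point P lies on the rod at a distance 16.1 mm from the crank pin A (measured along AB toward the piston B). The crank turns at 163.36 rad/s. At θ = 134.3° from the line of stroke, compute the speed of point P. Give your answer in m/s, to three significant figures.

1.42

ω = 163.4 rad/s.  Crank-pin speed |V_A| = rω = 1.7153 m/s, perpendicular to OA.
Rod angle: sinφ = −(r/L) sinθ ⇒ φ = -8.840°; ω_rod = −rω cosθ/√(L²−r²sin²θ) = +24.793 rad/s.
V_P = V_A + ω_rod × AP, with AP = 0.0161 m along the rod.
Components: V_Px = −rω sinθ − a·ω_rod·sinφ = -1.1663 m/s;  V_Py = rω cosθ + a·ω_rod·cosφ = -0.80355 m/s.
|V_P| = √(V_Px² + V_Py²) = 1.4163 m/s.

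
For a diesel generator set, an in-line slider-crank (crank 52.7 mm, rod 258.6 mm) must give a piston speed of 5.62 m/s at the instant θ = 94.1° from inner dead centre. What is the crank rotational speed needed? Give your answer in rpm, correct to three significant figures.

1040

For an in-line slider-crank, |v_piston| = rω|sinθ|·[1 + r cosθ/√(L² − r² sin²θ)].
With r = 0.0527 m, L = 0.2586 m, θ = 94.1°: the bracketed kinematic factor |dx/dθ| = 0.051783 m.
ω = v/|dx/dθ| = 5.62/0.051783 = 108.53 rad/s.
N = 60ω/(2π) = 1036.4 rpm.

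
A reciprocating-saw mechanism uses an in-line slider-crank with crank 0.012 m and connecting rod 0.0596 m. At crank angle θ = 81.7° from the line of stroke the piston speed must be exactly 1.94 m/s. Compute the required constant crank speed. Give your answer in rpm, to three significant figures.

1520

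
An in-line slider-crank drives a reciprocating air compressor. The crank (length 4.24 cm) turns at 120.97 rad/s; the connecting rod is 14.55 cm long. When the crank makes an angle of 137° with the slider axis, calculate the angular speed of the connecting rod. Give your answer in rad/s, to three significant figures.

26.3

ω = 121 rad/s
The rod makes angle φ with the slider axis where L sinφ = r sinθ; differentiating, L cosφ·φ̇ = r ω cosθ.
L cosφ = √(L² − r² sin²θ) = 0.1426 m.
|ω_rod| = r ω |cosθ| / √(L² − r² sin²θ) = 0.0424·121·0.73135/0.1426 = 26.306 rad/s.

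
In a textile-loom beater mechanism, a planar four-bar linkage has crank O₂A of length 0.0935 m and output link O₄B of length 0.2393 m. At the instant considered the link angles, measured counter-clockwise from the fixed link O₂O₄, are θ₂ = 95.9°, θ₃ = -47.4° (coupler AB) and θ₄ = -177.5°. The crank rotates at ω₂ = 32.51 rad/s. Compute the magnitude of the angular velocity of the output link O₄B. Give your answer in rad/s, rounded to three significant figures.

9.92

ω₂ = 32.51 rad/s
Differentiating the loop-closure r₂e^{iθ₂}+r₃e^{iθ₃}=r₁+r₄e^{iθ₄} gives r₂ω₂e^{iθ₂}+r₃ω₃e^{iθ₃}=r₄ω₄e^{iθ₄}.
Eliminating the other unknown: ω₄ = r₂ω₂ sin(θ₂−θ₃) / [r₄ sin(θ₄−θ₃)].
Numerator sine = +0.59763; denominator sine = -0.76492.
Result = 0.0935·32.51·(+0.59763) / (0.2393·(-0.76492)) = -9.9243 rad/s; magnitude 9.9243 rad/s.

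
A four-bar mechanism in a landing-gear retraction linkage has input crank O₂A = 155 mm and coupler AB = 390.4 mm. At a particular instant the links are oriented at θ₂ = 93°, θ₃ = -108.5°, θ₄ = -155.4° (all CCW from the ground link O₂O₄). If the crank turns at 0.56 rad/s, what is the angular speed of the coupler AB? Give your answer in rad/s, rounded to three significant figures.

0.283

ω₂ = 0.56 rad/s
Differentiating the loop-closure r₂e^{iθ₂}+r₃e^{iθ₃}=r₁+r₄e^{iθ₄} gives r₂ω₂e^{iθ₂}+r₃ω₃e^{iθ₃}=r₄ω₄e^{iθ₄}.
Eliminating the other unknown: ω₃ = r₂ω₂ sin(θ₄−θ₂) / [r₃ sin(θ₃−θ₄)].
Numerator sine = +0.92978; denominator sine = +0.73016.
Result = 0.155·0.56·(+0.92978) / (0.3904·(+0.73016)) = +0.28312 rad/s; magnitude 0.28312 rad/s.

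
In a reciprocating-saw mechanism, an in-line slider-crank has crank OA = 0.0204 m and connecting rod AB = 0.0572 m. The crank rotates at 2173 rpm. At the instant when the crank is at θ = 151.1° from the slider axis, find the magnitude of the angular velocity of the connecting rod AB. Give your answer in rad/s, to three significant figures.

72.1

ω = 227.6 rad/s (converted from 2173 rpm).
The rod makes angle φ with the slider axis where L sinφ = r sinθ; differentiating, L cosφ·φ̇ = r ω cosθ.
L cosφ = √(L² − r² sin²θ) = 0.056344 m.
|ω_rod| = r ω |cosθ| / √(L² − r² sin²θ) = 0.0204·227.6·0.87546/0.056344 = 72.129 rad/s.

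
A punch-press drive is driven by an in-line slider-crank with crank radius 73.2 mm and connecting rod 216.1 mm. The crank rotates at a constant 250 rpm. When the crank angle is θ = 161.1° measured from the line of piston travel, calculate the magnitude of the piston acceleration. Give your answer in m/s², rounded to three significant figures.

33.8

ω = 2π·250/60 = 26.18 rad/s
x(θ) = r cosθ + √(L² − r² sin²θ); with ω constant, a = ω²·d²x/dθ².
d²x/dθ² = −r cosθ − r²(cos2θ)/√u − r⁴ sin²2θ/(4u^{3/2}),  u = L² − r² sin²θ = 0.046137 m².
Substituting r = 0.0732 m, L = 0.2161 m, θ = 161.1°: d²x/dθ² = +0.04927 m.
a = ω²·d²x/dθ² = (26.18)²·(+0.04927) = +33.769 m/s²;  |a| = 33.769 m/s².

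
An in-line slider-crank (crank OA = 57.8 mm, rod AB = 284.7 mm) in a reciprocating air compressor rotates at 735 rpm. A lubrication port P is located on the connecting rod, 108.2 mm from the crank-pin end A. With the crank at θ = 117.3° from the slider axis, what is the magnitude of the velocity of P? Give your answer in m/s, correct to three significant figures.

ω = 76.97 rad/s.  Crank-pin speed |V_A| = rω = 4.4488 m/s, perpendicular to OA.
Rod angle: sinφ = −(r/L) sinθ ⇒ φ = -10.394°; ω_rod = −rω cosθ/√(L²−r²sin²θ) = +7.2866 rad/s.
V_P = V_A + ω_rod × AP, with AP = 0.1082 m along the rod.
Components: V_Px = −rω sinθ − a·ω_rod·sinφ = -3.8111 m/s;  V_Py = rω cosθ + a·ω_rod·cosφ = -1.265 m/s.
|V_P| = √(V_Px² + V_Py²) = 4.0155 m/s.

4.02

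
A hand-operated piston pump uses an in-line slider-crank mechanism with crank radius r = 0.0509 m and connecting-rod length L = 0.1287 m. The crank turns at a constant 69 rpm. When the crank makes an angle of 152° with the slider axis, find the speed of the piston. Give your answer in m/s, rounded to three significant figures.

ω = 2π·69/60 = 7.226 rad/s
For an in-line slider-crank, x = r cosθ + √(L² − r² sin²θ), so v = −rω sinθ·[1 + r cosθ/√(L² − r² sin²θ)].
With r = 0.0509 m, L = 0.1287 m, θ = 152°: √(L² − r² sin²θ) = 0.12646 m.
v = −0.0509·7.226·0.46947·[1 + 0.0509·-0.88295/0.12646] = -0.1113 m/s.
|v| = 0.1113 m/s.

0.111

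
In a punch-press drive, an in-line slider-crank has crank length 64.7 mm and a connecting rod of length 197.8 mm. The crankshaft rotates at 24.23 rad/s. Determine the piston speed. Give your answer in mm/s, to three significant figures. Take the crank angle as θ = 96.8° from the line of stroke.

ω = 24.23 rad/s
For an in-line slider-crank, x = r cosθ + √(L² − r² sin²θ), so v = −rω sinθ·[1 + r cosθ/√(L² − r² sin²θ)].
With r = 0.0647 m, L = 0.1978 m, θ = 96.8°: √(L² − r² sin²θ) = 0.18708 m.
v = −0.0647·24.23·0.99297·[1 + 0.0647·-0.11840/0.18708] = -1.4929 m/s.
|v| = 1.4929 m/s = 1492.9 mm/s.

1490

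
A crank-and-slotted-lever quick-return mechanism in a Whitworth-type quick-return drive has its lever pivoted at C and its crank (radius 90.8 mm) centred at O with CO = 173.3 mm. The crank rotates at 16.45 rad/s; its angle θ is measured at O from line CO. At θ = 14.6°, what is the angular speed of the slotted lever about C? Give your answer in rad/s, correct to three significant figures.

ω = 16.45 rad/s
Crank pin A relative to C: A = (d + r cosθ, r sinθ); lever angle φ = atan2(r sinθ, d + r cosθ).
Differentiating tanφ: φ̇ = rω(d cosθ + r)/(d² + r² + 2dr cosθ).
d² + r² + 2dr cosθ = |CA|² = 0.0687326 m²;  d cosθ + r = +0.2585 m.
|ω_lever| = |0.0908·16.45·+0.2585| / 0.0687326 = 5.6177 rad/s.

5.62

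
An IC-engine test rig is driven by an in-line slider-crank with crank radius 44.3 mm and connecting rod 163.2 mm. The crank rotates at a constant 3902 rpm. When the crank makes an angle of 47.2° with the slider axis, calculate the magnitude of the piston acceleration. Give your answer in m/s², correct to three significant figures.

4910

ω = 2π·3902/60 = 408.6 rad/s
x(θ) = r cosθ + √(L² − r² sin²θ); with ω constant, a = ω²·d²x/dθ².
d²x/dθ² = −r cosθ − r²(cos2θ)/√u − r⁴ sin²2θ/(4u^{3/2}),  u = L² − r² sin²θ = 0.0255777 m².
Substituting r = 0.0443 m, L = 0.1632 m, θ = 47.2°: d²x/dθ² = -0.029392 m.
a = ω²·d²x/dθ² = (408.6)²·(-0.029392) = -4907.5 m/s²;  |a| = 4907.5 m/s².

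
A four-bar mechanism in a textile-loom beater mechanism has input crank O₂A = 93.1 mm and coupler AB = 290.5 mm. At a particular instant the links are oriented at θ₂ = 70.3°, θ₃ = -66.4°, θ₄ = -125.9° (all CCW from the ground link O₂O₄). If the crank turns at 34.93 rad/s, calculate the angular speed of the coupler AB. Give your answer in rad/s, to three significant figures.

3.62

ω₂ = 34.93 rad/s
Differentiating the loop-closure r₂e^{iθ₂}+r₃e^{iθ₃}=r₁+r₄e^{iθ₄} gives r₂ω₂e^{iθ₂}+r₃ω₃e^{iθ₃}=r₄ω₄e^{iθ₄}.
Eliminating the other unknown: ω₃ = r₂ω₂ sin(θ₄−θ₂) / [r₃ sin(θ₃−θ₄)].
Numerator sine = +0.27899; denominator sine = +0.86163.
Result = 0.0931·34.93·(+0.27899) / (0.2905·(+0.86163)) = +3.6247 rad/s; magnitude 3.6247 rad/s.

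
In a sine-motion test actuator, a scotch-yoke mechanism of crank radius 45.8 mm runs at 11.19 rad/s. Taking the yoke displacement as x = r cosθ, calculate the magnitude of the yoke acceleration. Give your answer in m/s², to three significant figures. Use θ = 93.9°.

0.390

ω = 11.19 rad/s
x = r cosθ ⇒ ẍ = −rω² cosθ (ω constant).
|a| = rω²|cosθ| = 0.0458·(11.19)²·|cos 93.9°| = 0.39006 m/s².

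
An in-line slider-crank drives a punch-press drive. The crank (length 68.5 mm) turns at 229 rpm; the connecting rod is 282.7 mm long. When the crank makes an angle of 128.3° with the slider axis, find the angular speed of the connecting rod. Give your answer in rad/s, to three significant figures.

ω = 23.98 rad/s (converted from 229 rpm).
The rod makes angle φ with the slider axis where L sinφ = r sinθ; differentiating, L cosφ·φ̇ = r ω cosθ.
L cosφ = √(L² − r² sin²θ) = 0.27754 m.
|ω_rod| = r ω |cosθ| / √(L² − r² sin²θ) = 0.0685·23.98·0.61978/0.27754 = 3.6683 rad/s.

3.67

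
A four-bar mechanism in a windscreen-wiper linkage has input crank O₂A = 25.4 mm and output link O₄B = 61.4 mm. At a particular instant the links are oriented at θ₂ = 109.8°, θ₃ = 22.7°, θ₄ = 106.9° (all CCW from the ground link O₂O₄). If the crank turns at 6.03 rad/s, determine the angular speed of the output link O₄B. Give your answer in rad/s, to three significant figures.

2.50

ω₂ = 6.03 rad/s
Differentiating the loop-closure r₂e^{iθ₂}+r₃e^{iθ₃}=r₁+r₄e^{iθ₄} gives r₂ω₂e^{iθ₂}+r₃ω₃e^{iθ₃}=r₄ω₄e^{iθ₄}.
Eliminating the other unknown: ω₄ = r₂ω₂ sin(θ₂−θ₃) / [r₄ sin(θ₄−θ₃)].
Numerator sine = +0.99872; denominator sine = +0.99488.
Result = 0.0254·6.03·(+0.99872) / (0.0614·(+0.99488)) = +2.5041 rad/s; magnitude 2.5041 rad/s.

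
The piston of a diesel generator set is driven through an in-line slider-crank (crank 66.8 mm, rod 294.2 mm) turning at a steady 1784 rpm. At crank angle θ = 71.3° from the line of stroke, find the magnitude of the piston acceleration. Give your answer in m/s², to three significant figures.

320

ω = 2π·1784/60 = 186.8 rad/s
x(θ) = r cosθ + √(L² − r² sin²θ); with ω constant, a = ω²·d²x/dθ².
d²x/dθ² = −r cosθ − r²(cos2θ)/√u − r⁴ sin²2θ/(4u^{3/2}),  u = L² − r² sin²θ = 0.0825501 m².
Substituting r = 0.0668 m, L = 0.2942 m, θ = 71.3°: d²x/dθ² = -0.0091565 m.
a = ω²·d²x/dθ² = (186.8)²·(-0.0091565) = -319.58 m/s²;  |a| = 319.58 m/s².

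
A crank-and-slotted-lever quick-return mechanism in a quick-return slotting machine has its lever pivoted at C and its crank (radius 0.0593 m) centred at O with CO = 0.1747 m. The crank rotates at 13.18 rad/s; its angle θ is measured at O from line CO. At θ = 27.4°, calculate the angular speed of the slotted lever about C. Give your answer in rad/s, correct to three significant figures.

3.20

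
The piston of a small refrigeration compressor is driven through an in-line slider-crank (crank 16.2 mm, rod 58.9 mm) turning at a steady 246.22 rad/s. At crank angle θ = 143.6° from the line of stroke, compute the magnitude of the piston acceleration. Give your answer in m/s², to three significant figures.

ω = 246.2 rad/s
x(θ) = r cosθ + √(L² − r² sin²θ); with ω constant, a = ω²·d²x/dθ².
d²x/dθ² = −r cosθ − r²(cos2θ)/√u − r⁴ sin²2θ/(4u^{3/2}),  u = L² − r² sin²θ = 0.00337679 m².
Substituting r = 0.0162 m, L = 0.0589 m, θ = 143.6°: d²x/dθ² = +0.011624 m.
a = ω²·d²x/dθ² = (246.2)²·(+0.011624) = +704.68 m/s²;  |a| = 704.68 m/s².

705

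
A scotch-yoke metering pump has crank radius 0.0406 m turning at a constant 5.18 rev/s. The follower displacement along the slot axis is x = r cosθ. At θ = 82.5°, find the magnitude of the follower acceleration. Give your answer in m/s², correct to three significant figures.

ω = 32.55 rad/s (from 5.18 rev/s).
x = r cosθ ⇒ ẍ = −rω² cosθ (ω constant).
|a| = rω²|cosθ| = 0.0406·(32.55)²·|cos 82.5°| = 5.6136 m/s².

5.61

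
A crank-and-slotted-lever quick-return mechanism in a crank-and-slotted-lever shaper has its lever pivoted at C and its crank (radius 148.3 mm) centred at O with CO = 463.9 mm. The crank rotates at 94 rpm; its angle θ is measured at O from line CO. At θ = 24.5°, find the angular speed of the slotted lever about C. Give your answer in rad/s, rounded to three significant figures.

ω = 9.844 rad/s (from 94 rpm).
Crank pin A relative to C: A = (d + r cosθ, r sinθ); lever angle φ = atan2(r sinθ, d + r cosθ).
Differentiating tanφ: φ̇ = rω(d cosθ + r)/(d² + r² + 2dr cosθ).
d² + r² + 2dr cosθ = |CA|² = 0.3624 m²;  d cosθ + r = +0.57043 m.
|ω_lever| = |0.1483·9.844·+0.57043| / 0.3624 = 2.2978 rad/s.

2.30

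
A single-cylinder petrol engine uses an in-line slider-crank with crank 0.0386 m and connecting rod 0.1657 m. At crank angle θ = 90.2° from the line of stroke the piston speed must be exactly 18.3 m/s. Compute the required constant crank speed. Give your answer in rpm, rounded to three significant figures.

For an in-line slider-crank, |v_piston| = rω|sinθ|·[1 + r cosθ/√(L² − r² sin²θ)].
With r = 0.0386 m, L = 0.1657 m, θ = 90.2°: the bracketed kinematic factor |dx/dθ| = 0.038567 m.
ω = v/|dx/dθ| = 18.3/0.038567 = 474.49 rad/s.
N = 60ω/(2π) = 4531.1 rpm.

4530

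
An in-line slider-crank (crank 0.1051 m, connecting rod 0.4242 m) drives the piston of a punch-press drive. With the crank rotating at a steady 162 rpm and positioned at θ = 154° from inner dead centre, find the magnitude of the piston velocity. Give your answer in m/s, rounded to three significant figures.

ω = 2π·162/60 = 16.96 rad/s
For an in-line slider-crank, x = r cosθ + √(L² − r² sin²θ), so v = −rω sinθ·[1 + r cosθ/√(L² − r² sin²θ)].
With r = 0.1051 m, L = 0.4242 m, θ = 154°: √(L² − r² sin²θ) = 0.42169 m.
v = −0.1051·16.96·0.43837·[1 + 0.1051·-0.89879/0.42169] = -0.60652 m/s.
|v| = 0.60652 m/s.

0.607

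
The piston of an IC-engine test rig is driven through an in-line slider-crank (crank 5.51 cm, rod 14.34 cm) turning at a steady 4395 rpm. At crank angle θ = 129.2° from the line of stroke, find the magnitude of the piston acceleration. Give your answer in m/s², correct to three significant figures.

8140

ω = 2π·4395/60 = 460.2 rad/s
x(θ) = r cosθ + √(L² − r² sin²θ); with ω constant, a = ω²·d²x/dθ².
d²x/dθ² = −r cosθ − r²(cos2θ)/√u − r⁴ sin²2θ/(4u^{3/2}),  u = L² − r² sin²θ = 0.0187403 m².
Substituting r = 0.0551 m, L = 0.1434 m, θ = 129.2°: d²x/dθ² = +0.038422 m.
a = ω²·d²x/dθ² = (460.2)²·(+0.038422) = +8138.8 m/s²;  |a| = 8138.8 m/s².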